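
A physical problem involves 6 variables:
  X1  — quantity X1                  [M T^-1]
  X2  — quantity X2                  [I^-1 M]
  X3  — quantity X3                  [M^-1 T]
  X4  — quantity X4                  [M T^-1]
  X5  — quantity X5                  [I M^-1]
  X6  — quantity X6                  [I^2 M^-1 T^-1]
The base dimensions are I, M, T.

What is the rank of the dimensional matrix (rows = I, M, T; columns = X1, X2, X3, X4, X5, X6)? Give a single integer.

2

Dimensional matrix (I×M×T by X1×X2×X3×X4×X5×X6):
  I: [ 0 -1  0  0  1  2]
  M: [ 1  1 -1  1 -1 -1]
  T: [-1  0  1 -1  0 -1]
Echelon form has 2 nonzero rows (pivots: X1,X2)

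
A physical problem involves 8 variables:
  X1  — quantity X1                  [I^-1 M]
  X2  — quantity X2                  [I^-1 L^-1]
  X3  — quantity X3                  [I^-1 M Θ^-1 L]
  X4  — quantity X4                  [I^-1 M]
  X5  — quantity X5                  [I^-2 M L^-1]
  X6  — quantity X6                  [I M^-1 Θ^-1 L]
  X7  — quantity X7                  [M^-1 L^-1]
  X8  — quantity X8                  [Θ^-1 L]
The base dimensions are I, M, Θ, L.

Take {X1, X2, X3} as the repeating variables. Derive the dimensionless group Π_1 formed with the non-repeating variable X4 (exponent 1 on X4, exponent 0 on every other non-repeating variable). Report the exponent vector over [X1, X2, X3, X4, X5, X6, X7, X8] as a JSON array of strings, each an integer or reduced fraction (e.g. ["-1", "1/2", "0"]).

["-1", "0", "0", "1", "0", "0", "0", "0"]

Dimensional matrix (I×M×Θ×L by X1×X2×X3×X4×X5×X6×X7×X8):
  I: [-1 -1 -1 -1 -2  1  0  0]
  M: [ 1  0  1  1  1 -1 -1  0]
  Θ: [ 0  0 -1  0  0 -1  0 -1]
  L: [ 0 -1  1  0 -1  1 -1  1]
RREF → pivots at {X1,X2,X3} ⇒ r = 3
Pivot set = {X1,X2,X3}, free = {X4,X5,X6,X7,X8}
RREF:
  r0: [   1    0    0    1    1   -2   -1   -1]
  r1: [   0    1    0    0    1    0    1    0]
  r2: [   0    0    1    0    0    1    0    1]
  r3: [   0    0    0    0    0    0    0    0]
Fix exponent of X4 at 1, X5 at 0, X6 at 0, X7 at 0, X8 at 0; solve each RREF row for its pivot's exponent:
  r0: exp(X1) + (1)·1 = 0 ⇒ exp(X1) = -1
  r1: exp(X2) + (0)·1 = 0 ⇒ exp(X2) = 0
  r2: exp(X3) + (0)·1 = 0 ⇒ exp(X3) = 0
Π_1 = X1^-1 · X4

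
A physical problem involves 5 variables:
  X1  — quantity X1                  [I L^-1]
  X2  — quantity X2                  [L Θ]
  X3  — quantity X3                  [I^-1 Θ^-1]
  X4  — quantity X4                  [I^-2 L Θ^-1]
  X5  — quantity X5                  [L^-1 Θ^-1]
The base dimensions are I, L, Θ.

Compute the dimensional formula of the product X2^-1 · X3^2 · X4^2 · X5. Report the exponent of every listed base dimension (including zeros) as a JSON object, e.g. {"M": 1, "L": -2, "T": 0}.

Exponent matrix [I,L,Θ] × [X1,X2,X3,X4,X5]:
  I: [ 1  0 -1 -2  0]
  L: [-1  1  0  1 -1]
  Θ: [ 0  1 -1 -1 -1]
  [I]: (-1)·0+(2)·-1+(2)·-2+(1)·0 = -6
  [L]: (-1)·1+(2)·0+(2)·1+(1)·-1 = 0
  [Θ]: (-1)·1+(2)·-1+(2)·-1+(1)·-1 = -6
⇒ I^-6 Θ^-6

{"I": -6, "L": 0, "Θ": -6}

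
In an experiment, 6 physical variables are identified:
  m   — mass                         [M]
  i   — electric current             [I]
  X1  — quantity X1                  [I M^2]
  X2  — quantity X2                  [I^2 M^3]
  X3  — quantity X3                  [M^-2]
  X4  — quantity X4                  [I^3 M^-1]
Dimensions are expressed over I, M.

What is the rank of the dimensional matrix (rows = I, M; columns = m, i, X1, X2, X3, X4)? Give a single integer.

Write exponents as rows I,M / cols m,i,X1,X2,X3,X4:
  I: [ 0  1  1  2  0  3]
  M: [ 1  0  2  3 -2 -1]
RREF → pivots at {m,i} ⇒ r = 2

2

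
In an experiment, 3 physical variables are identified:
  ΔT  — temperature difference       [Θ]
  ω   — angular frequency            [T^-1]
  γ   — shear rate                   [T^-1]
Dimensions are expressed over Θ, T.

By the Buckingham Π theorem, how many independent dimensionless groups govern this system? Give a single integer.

Exponent matrix [Θ,T] × [ΔT,ω,γ]:
  Θ: [ 1  0  0]
  T: [ 0 -1 -1]
RREF → pivots at {ΔT,ω} ⇒ r = 2
n=3, r=2 ⇒ 1 dimensionless group

1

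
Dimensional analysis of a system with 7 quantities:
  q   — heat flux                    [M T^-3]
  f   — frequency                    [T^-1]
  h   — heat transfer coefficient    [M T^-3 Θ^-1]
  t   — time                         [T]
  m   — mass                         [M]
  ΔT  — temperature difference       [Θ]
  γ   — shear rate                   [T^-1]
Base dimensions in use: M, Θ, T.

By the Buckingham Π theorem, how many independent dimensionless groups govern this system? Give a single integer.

Dimensional matrix (M×Θ×T by q×f×h×t×m×ΔT×γ):
  M: [ 1  0  1  0  1  0  0]
  Θ: [ 0  0 -1  0  0  1  0]
  T: [-3 -1 -3  1  0  0 -1]
Echelon form has 3 nonzero rows (pivots: q,f,h)
7 vars − rank 3 = 4 Π groups

4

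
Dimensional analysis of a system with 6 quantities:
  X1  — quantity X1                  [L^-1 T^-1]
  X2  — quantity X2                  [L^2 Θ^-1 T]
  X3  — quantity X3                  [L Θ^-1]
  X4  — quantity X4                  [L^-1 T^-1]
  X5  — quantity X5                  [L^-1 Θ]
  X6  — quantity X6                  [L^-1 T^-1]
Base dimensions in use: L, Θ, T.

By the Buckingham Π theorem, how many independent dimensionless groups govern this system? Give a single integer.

Exponent matrix [L,Θ,T] × [X1,X2,X3,X4,X5,X6]:
  L: [-1  2  1 -1 -1 -1]
  Θ: [ 0 -1 -1  0  1  0]
  T: [-1  1  0 -1  0 -1]
Row reduction gives pivot columns X1,X2; rank = 2
Π count = n − r = 6 − 2 = 4

4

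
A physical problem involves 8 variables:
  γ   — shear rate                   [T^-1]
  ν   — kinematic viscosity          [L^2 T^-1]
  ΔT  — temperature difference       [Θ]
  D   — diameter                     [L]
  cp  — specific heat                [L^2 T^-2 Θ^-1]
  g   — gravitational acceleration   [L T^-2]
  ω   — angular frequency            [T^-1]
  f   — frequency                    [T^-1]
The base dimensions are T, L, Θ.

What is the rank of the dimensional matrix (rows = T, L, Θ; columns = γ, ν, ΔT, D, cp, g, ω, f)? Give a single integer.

Write exponents as rows T,L,Θ / cols γ,ν,ΔT,D,cp,g,ω,f:
  T: [-1 -1  0  0 -2 -2 -1 -1]
  L: [ 0  2  0  1  2  1  0  0]
  Θ: [ 0  0  1  0 -1  0  0  0]
Echelon form has 3 nonzero rows (pivots: γ,ν,ΔT)

3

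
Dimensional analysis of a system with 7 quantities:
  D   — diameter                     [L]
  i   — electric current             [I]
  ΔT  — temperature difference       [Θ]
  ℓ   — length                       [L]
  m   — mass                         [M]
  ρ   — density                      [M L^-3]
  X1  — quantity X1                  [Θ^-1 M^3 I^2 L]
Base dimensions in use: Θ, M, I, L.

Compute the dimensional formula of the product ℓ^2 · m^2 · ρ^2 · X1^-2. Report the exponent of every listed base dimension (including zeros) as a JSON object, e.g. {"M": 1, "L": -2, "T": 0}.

{"Θ": 2, "M": -2, "I": -4, "L": -6}

Exponent matrix [Θ,M,I,L] × [D,i,ΔT,ℓ,m,ρ,X1]:
  Θ: [ 0  0  1  0  0  0 -1]
  M: [ 0  0  0  0  1  1  3]
  I: [ 0  1  0  0  0  0  2]
  L: [ 1  0  0  1  0 -3  1]
  [Θ]: (2)·0+(2)·0+(2)·0+(-2)·-1 = 2
  [M]: (2)·0+(2)·1+(2)·1+(-2)·3 = -2
  [I]: (2)·0+(2)·0+(2)·0+(-2)·2 = -4
  [L]: (2)·1+(2)·0+(2)·-3+(-2)·1 = -6
⇒ Θ^2 M^-2 I^-4 L^-6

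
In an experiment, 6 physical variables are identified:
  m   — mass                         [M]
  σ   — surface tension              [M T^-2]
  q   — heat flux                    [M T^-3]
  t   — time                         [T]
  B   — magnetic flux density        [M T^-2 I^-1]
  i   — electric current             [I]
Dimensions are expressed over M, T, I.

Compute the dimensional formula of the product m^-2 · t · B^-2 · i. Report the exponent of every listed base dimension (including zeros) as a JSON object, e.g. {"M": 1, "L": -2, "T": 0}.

Dimensional matrix (M×T×I by m×σ×q×t×B×i):
  M: [ 1  1  1  0  1  0]
  T: [ 0 -2 -3  1 -2  0]
  I: [ 0  0  0  0 -1  1]
  [M]: (-2)·1+(1)·0+(-2)·1+(1)·0 = -4
  [T]: (-2)·0+(1)·1+(-2)·-2+(1)·0 = 5
  [I]: (-2)·0+(1)·0+(-2)·-1+(1)·1 = 3
⇒ M^-4 T^5 I^3

{"M": -4, "T": 5, "I": 3}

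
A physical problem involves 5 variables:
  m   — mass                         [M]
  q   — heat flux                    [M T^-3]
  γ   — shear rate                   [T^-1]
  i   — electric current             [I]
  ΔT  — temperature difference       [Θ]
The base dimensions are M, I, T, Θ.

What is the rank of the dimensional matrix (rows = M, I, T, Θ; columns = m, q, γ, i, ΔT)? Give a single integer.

Dimensional matrix (M×I×T×Θ by m×q×γ×i×ΔT):
  M: [ 1  1  0  0  0]
  I: [ 0  0  0  1  0]
  T: [ 0 -3 -1  0  0]
  Θ: [ 0  0  0  0  1]
Echelon form has 4 nonzero rows (pivots: m,q,i,ΔT)

4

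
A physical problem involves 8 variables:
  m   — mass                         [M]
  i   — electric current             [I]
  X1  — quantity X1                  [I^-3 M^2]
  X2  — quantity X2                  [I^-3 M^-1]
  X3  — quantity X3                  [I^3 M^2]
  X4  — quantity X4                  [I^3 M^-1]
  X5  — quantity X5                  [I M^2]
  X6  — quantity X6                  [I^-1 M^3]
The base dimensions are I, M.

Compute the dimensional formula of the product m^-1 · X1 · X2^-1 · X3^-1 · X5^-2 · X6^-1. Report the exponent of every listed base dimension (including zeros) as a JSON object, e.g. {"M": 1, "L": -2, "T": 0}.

Dimensional matrix (I×M by m×i×X1×X2×X3×X4×X5×X6):
  I: [ 0  1 -3 -3  3  3  1 -1]
  M: [ 1  0  2 -1  2 -1  2  3]
  [I]: (-1)·0+(1)·-3+(-1)·-3+(-1)·3+(-2)·1+(-1)·-1 = -4
  [M]: (-1)·1+(1)·2+(-1)·-1+(-1)·2+(-2)·2+(-1)·3 = -7
⇒ I^-4 M^-7

{"I": -4, "M": -7}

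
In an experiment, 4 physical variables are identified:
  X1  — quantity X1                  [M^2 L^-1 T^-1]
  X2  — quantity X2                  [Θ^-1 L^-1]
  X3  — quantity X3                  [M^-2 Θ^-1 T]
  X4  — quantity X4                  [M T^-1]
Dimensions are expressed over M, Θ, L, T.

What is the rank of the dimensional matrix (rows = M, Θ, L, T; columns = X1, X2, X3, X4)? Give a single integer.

3

Dimensional matrix (M×Θ×L×T by X1×X2×X3×X4):
  M: [ 2  0 -2  1]
  Θ: [ 0 -1 -1  0]
  L: [-1 -1  0  0]
  T: [-1  0  1 -1]
Echelon form has 3 nonzero rows (pivots: X1,X2,X4)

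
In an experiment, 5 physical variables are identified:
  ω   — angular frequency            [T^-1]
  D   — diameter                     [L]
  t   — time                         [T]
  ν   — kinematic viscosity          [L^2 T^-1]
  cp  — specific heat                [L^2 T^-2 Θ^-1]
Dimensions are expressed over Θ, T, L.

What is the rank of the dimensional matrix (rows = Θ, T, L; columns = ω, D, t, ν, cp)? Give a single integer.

Dimensional matrix (Θ×T×L by ω×D×t×ν×cp):
  Θ: [ 0  0  0  0 -1]
  T: [-1  0  1 -1 -2]
  L: [ 0  1  0  2  2]
RREF → pivots at {ω,D,cp} ⇒ r = 3

3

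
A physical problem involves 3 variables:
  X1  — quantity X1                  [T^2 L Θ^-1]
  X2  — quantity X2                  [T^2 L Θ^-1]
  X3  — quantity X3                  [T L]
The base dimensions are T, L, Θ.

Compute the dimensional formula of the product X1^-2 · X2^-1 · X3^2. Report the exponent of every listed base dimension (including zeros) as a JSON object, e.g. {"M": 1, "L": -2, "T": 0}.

Dimensional matrix (T×L×Θ by X1×X2×X3):
  T: [ 2  2  1]
  L: [ 1  1  1]
  Θ: [-1 -1  0]
  [T]: (-2)·2+(-1)·2+(2)·1 = -4
  [L]: (-2)·1+(-1)·1+(2)·1 = -1
  [Θ]: (-2)·-1+(-1)·-1+(2)·0 = 3
⇒ T^-4 L^-1 Θ^3

{"T": -4, "L": -1, "Θ": 3}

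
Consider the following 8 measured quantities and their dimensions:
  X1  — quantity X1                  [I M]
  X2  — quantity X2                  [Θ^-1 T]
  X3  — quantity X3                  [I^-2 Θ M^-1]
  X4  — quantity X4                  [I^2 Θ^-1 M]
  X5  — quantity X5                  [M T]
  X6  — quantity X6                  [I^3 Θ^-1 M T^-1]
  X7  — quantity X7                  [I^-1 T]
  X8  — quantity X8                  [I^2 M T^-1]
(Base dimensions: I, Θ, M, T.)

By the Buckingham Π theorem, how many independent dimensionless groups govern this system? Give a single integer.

5

Write exponents as rows I,Θ,M,T / cols X1,X2,X3,X4,X5,X6,X7,X8:
  I: [ 1  0 -2  2  0  3 -1  2]
  Θ: [ 0 -1  1 -1  0 -1  0  0]
  M: [ 1  0 -1  1  1  1  0  1]
  T: [ 0  1  0  0  1 -1  1 -1]
Row reduction gives pivot columns X1,X2,X3; rank = 3
n=8, r=3 ⇒ 5 dimensionless groups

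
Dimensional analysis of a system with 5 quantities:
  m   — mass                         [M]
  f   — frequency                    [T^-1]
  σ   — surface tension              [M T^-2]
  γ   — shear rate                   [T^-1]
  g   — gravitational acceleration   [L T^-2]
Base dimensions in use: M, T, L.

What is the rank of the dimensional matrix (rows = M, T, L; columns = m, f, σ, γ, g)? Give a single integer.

3

Dimensional matrix (M×T×L by m×f×σ×γ×g):
  M: [ 1  0  1  0  0]
  T: [ 0 -1 -2 -1 -2]
  L: [ 0  0  0  0  1]
RREF → pivots at {m,f,g} ⇒ r = 3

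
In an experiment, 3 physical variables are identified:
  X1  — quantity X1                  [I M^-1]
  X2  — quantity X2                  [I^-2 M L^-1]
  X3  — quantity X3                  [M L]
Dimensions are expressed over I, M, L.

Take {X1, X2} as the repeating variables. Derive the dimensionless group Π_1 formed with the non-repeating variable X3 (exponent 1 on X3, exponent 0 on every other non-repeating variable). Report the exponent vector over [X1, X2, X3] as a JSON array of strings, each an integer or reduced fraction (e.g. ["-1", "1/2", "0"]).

["2", "1", "1"]

Write exponents as rows I,M,L / cols X1,X2,X3:
  I: [ 1 -2  0]
  M: [-1  1  1]
  L: [ 0 -1  1]
Echelon form has 2 nonzero rows (pivots: X1,X2)
Repeat: X1,X2; free: X3
RREF:
  r0: [   1    0   -2]
  r1: [   0    1   -1]
  r2: [   0    0    0]
Fix exponent of X3 at 1; solve each RREF row for its pivot's exponent:
  r0: exp(X1) + (-2)·1 = 0 ⇒ exp(X1) = 2
  r1: exp(X2) + (-1)·1 = 0 ⇒ exp(X2) = 1
Π_1 = X1^2 · X2 · X3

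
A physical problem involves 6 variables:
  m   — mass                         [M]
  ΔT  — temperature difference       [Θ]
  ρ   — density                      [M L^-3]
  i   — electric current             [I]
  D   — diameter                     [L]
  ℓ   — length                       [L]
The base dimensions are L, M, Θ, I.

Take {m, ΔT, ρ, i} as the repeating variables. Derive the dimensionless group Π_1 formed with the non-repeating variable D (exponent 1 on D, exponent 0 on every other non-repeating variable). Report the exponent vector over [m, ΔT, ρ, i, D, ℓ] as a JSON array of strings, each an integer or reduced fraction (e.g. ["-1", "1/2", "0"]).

["-1/3", "0", "1/3", "0", "1", "0"]

Dimensional matrix (L×M×Θ×I by m×ΔT×ρ×i×D×ℓ):
  L: [ 0  0 -3  0  1  1]
  M: [ 1  0  1  0  0  0]
  Θ: [ 0  1  0  0  0  0]
  I: [ 0  0  0  1  0  0]
RREF → pivots at {m,ΔT,ρ,i} ⇒ r = 4
Repeat: m,ΔT,ρ,i; free: D,ℓ
RREF:
  r0: [   1    0    0    0  1/3  1/3]
  r1: [   0    1    0    0    0    0]
  r2: [   0    0    1    0 -1/3 -1/3]
  r3: [   0    0    0    1    0    0]
Fix exponent of D at 1, ℓ at 0; solve each RREF row for its pivot's exponent:
  r0: exp(m) + (1/3)·1 = 0 ⇒ exp(m) = -1/3
  r1: exp(ΔT) + (0)·1 = 0 ⇒ exp(ΔT) = 0
  r2: exp(ρ) + (-1/3)·1 = 0 ⇒ exp(ρ) = 1/3
  r3: exp(i) + (0)·1 = 0 ⇒ exp(i) = 0
Π_1 = m^(-1/3) · ρ^(1/3) · D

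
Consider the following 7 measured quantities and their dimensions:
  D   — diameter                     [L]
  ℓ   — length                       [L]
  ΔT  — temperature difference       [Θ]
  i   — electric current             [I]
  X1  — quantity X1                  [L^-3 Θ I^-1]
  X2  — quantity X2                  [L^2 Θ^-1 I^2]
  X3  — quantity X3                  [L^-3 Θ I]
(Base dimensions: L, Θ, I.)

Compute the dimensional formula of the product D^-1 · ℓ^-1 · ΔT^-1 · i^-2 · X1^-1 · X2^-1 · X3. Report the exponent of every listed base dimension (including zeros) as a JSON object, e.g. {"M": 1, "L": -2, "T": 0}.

{"L": -4, "Θ": 0, "I": -2}

Write exponents as rows L,Θ,I / cols D,ℓ,ΔT,i,X1,X2,X3:
  L: [ 1  1  0  0 -3  2 -3]
  Θ: [ 0  0  1  0  1 -1  1]
  I: [ 0  0  0  1 -1  2  1]
  [L]: (-1)·1+(-1)·1+(-1)·0+(-2)·0+(-1)·-3+(-1)·2+(1)·-3 = -4
  [Θ]: (-1)·0+(-1)·0+(-1)·1+(-2)·0+(-1)·1+(-1)·-1+(1)·1 = 0
  [I]: (-1)·0+(-1)·0+(-1)·0+(-2)·1+(-1)·-1+(-1)·2+(1)·1 = -2
⇒ L^-4 I^-2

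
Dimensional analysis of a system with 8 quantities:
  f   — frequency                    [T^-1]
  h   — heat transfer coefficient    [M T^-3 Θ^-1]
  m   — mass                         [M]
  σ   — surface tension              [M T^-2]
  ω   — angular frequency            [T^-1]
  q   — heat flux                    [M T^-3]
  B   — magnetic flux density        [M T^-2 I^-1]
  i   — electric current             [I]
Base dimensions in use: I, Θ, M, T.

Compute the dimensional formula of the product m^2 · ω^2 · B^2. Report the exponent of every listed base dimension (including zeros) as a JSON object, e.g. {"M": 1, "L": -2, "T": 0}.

{"I": -2, "Θ": 0, "M": 4, "T": -6}

Exponent matrix [I,Θ,M,T] × [f,h,m,σ,ω,q,B,i]:
  I: [ 0  0  0  0  0  0 -1  1]
  Θ: [ 0 -1  0  0  0  0  0  0]
  M: [ 0  1  1  1  0  1  1  0]
  T: [-1 -3  0 -2 -1 -3 -2  0]
  [I]: (2)·0+(2)·0+(2)·-1 = -2
  [Θ]: (2)·0+(2)·0+(2)·0 = 0
  [M]: (2)·1+(2)·0+(2)·1 = 4
  [T]: (2)·0+(2)·-1+(2)·-2 = -6
⇒ I^-2 M^4 T^-6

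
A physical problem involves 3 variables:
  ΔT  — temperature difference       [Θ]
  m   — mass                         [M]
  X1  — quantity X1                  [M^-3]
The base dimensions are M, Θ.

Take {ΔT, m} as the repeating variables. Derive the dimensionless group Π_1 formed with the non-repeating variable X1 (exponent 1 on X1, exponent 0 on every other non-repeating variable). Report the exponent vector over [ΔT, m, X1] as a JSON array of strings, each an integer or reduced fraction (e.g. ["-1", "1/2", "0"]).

Dimensional matrix (M×Θ by ΔT×m×X1):
  M: [ 0  1 -3]
  Θ: [ 1  0  0]
RREF → pivots at {ΔT,m} ⇒ r = 2
Repeat: ΔT,m; free: X1
RREF:
  r0: [   1    0    0]
  r1: [   0    1   -3]
Fix exponent of X1 at 1; solve each RREF row for its pivot's exponent:
  r0: exp(ΔT) + (0)·1 = 0 ⇒ exp(ΔT) = 0
  r1: exp(m) + (-3)·1 = 0 ⇒ exp(m) = 3
Π_1 = m^3 · X1

["0", "3", "1"]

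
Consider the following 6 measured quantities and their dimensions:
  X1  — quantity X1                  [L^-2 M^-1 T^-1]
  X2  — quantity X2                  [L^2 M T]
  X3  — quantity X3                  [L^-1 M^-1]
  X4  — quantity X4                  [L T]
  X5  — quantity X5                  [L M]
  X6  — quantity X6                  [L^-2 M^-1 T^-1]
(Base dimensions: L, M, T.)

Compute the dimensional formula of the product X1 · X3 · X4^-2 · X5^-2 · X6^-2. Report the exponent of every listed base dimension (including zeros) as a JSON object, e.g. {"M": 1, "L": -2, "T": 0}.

Exponent matrix [L,M,T] × [X1,X2,X3,X4,X5,X6]:
  L: [-2  2 -1  1  1 -2]
  M: [-1  1 -1  0  1 -1]
  T: [-1  1  0  1  0 -1]
  [L]: (1)·-2+(1)·-1+(-2)·1+(-2)·1+(-2)·-2 = -3
  [M]: (1)·-1+(1)·-1+(-2)·0+(-2)·1+(-2)·-1 = -2
  [T]: (1)·-1+(1)·0+(-2)·1+(-2)·0+(-2)·-1 = -1
⇒ L^-3 M^-2 T^-1

{"L": -3, "M": -2, "T": -1}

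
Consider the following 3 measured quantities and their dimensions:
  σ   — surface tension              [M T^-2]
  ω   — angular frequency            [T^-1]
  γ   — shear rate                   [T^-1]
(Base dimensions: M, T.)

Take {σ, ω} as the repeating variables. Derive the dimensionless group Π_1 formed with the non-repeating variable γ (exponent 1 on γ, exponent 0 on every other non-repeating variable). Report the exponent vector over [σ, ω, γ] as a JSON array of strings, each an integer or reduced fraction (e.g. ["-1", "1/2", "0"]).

Dimensional matrix (M×T by σ×ω×γ):
  M: [ 1  0  0]
  T: [-2 -1 -1]
Row reduction gives pivot columns σ,ω; rank = 2
Pivot set = {σ,ω}, free = {γ}
RREF:
  r0: [   1    0    0]
  r1: [   0    1    1]
Fix exponent of γ at 1; solve each RREF row for its pivot's exponent:
  r0: exp(σ) + (0)·1 = 0 ⇒ exp(σ) = 0
  r1: exp(ω) + (1)·1 = 0 ⇒ exp(ω) = -1
Π_1 = ω^-1 · γ

["0", "-1", "1"]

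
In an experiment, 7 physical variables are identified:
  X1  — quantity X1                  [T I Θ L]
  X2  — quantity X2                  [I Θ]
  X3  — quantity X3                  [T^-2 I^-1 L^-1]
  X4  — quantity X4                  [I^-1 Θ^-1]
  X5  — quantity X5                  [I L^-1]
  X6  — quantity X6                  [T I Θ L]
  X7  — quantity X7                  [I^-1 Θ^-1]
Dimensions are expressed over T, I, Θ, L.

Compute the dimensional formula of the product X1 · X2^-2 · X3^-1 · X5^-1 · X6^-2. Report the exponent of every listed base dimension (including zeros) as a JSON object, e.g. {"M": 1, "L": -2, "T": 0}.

Write exponents as rows T,I,Θ,L / cols X1,X2,X3,X4,X5,X6,X7:
  T: [ 1  0 -2  0  0  1  0]
  I: [ 1  1 -1 -1  1  1 -1]
  Θ: [ 1  1  0 -1  0  1 -1]
  L: [ 1  0 -1  0 -1  1  0]
  [T]: (1)·1+(-2)·0+(-1)·-2+(-1)·0+(-2)·1 = 1
  [I]: (1)·1+(-2)·1+(-1)·-1+(-1)·1+(-2)·1 = -3
  [Θ]: (1)·1+(-2)·1+(-1)·0+(-1)·0+(-2)·1 = -3
  [L]: (1)·1+(-2)·0+(-1)·-1+(-1)·-1+(-2)·1 = 1
⇒ T I^-3 Θ^-3 L

{"T": 1, "I": -3, "Θ": -3, "L": 1}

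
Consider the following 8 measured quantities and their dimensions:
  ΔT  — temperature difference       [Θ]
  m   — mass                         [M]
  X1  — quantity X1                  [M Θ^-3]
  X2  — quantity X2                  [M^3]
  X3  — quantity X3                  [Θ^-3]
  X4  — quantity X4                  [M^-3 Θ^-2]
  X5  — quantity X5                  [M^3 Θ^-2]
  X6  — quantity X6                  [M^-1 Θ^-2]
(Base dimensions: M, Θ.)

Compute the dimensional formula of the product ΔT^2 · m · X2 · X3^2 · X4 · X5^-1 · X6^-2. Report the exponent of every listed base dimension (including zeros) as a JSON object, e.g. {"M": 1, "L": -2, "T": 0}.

{"M": 0, "Θ": 0}

Write exponents as rows M,Θ / cols ΔT,m,X1,X2,X3,X4,X5,X6:
  M: [ 0  1  1  3  0 -3  3 -1]
  Θ: [ 1  0 -3  0 -3 -2 -2 -2]
  [M]: (2)·0+(1)·1+(1)·3+(2)·0+(1)·-3+(-1)·3+(-2)·-1 = 0
  [Θ]: (2)·1+(1)·0+(1)·0+(2)·-3+(1)·-2+(-1)·-2+(-2)·-2 = 0
⇒ 1 (dimensionless)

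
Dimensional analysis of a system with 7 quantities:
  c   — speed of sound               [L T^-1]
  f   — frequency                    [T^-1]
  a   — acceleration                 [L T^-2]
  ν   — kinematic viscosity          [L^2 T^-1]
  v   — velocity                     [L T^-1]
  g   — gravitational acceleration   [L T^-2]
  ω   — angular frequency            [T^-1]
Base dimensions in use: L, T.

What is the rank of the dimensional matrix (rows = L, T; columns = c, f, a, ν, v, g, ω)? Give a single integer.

2

Exponent matrix [L,T] × [c,f,a,ν,v,g,ω]:
  L: [ 1  0  1  2  1  1  0]
  T: [-1 -1 -2 -1 -1 -2 -1]
Row reduction gives pivot columns c,f; rank = 2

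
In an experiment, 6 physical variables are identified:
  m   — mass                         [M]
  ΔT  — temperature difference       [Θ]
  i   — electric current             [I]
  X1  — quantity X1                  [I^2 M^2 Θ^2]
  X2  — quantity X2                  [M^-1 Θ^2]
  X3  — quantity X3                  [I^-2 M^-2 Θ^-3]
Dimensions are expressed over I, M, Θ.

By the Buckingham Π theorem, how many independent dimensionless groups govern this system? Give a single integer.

Write exponents as rows I,M,Θ / cols m,ΔT,i,X1,X2,X3:
  I: [ 0  0  1  2  0 -2]
  M: [ 1  0  0  2 -1 -2]
  Θ: [ 0  1  0  2  2 -3]
Row reduction gives pivot columns m,ΔT,i; rank = 3
n=6, r=3 ⇒ 3 dimensionless groups

3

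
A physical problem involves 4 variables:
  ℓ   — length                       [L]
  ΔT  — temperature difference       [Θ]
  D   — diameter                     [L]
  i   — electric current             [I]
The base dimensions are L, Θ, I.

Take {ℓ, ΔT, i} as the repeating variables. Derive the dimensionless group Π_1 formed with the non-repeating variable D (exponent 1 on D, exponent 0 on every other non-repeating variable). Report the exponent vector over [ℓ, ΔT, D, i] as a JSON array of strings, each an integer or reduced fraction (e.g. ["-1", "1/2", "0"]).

["-1", "0", "1", "0"]

Dimensional matrix (L×Θ×I by ℓ×ΔT×D×i):
  L: [ 1  0  1  0]
  Θ: [ 0  1  0  0]
  I: [ 0  0  0  1]
RREF → pivots at {ℓ,ΔT,i} ⇒ r = 3
Pivot set = {ℓ,ΔT,i}, free = {D}
RREF:
  r0: [   1    0    1    0]
  r1: [   0    1    0    0]
  r2: [   0    0    0    1]
Fix exponent of D at 1; solve each RREF row for its pivot's exponent:
  r0: exp(ℓ) + (1)·1 = 0 ⇒ exp(ℓ) = -1
  r1: exp(ΔT) + (0)·1 = 0 ⇒ exp(ΔT) = 0
  r2: exp(i) + (0)·1 = 0 ⇒ exp(i) = 0
Π_1 = ℓ^-1 · D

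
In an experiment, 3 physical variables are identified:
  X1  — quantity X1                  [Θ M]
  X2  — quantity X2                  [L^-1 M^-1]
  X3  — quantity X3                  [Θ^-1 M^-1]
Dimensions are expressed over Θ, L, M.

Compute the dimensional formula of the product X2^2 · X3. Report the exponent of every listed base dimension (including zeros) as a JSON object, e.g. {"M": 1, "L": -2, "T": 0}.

{"Θ": -1, "L": -2, "M": -3}

Dimensional matrix (Θ×L×M by X1×X2×X3):
  Θ: [ 1  0 -1]
  L: [ 0 -1  0]
  M: [ 1 -1 -1]
  [Θ]: (2)·0+(1)·-1 = -1
  [L]: (2)·-1+(1)·0 = -2
  [M]: (2)·-1+(1)·-1 = -3
⇒ Θ^-1 L^-2 M^-3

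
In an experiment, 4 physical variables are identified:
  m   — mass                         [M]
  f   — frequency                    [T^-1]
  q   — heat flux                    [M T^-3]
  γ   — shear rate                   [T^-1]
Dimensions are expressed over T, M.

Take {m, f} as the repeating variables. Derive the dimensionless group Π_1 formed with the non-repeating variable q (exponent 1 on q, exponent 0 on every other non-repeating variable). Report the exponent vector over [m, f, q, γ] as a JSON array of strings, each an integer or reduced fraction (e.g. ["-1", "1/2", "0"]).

Dimensional matrix (T×M by m×f×q×γ):
  T: [ 0 -1 -3 -1]
  M: [ 1  0  1  0]
Row reduction gives pivot columns m,f; rank = 2
Pivot set = {m,f}, free = {q,γ}
RREF:
  r0: [   1    0    1    0]
  r1: [   0    1    3    1]
Fix exponent of q at 1, γ at 0; solve each RREF row for its pivot's exponent:
  r0: exp(m) + (1)·1 = 0 ⇒ exp(m) = -1
  r1: exp(f) + (3)·1 = 0 ⇒ exp(f) = -3
Π_1 = m^-1 · f^-3 · q

["-1", "-3", "1", "0"]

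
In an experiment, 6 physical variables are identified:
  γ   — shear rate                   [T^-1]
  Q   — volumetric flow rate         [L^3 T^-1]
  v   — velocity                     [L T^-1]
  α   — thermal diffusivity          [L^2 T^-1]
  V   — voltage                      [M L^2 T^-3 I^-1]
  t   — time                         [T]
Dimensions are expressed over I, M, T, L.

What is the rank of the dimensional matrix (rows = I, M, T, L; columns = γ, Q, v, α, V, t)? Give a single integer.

3

Dimensional matrix (I×M×T×L by γ×Q×v×α×V×t):
  I: [ 0  0  0  0 -1  0]
  M: [ 0  0  0  0  1  0]
  T: [-1 -1 -1 -1 -3  1]
  L: [ 0  3  1  2  2  0]
RREF → pivots at {γ,Q,V} ⇒ r = 3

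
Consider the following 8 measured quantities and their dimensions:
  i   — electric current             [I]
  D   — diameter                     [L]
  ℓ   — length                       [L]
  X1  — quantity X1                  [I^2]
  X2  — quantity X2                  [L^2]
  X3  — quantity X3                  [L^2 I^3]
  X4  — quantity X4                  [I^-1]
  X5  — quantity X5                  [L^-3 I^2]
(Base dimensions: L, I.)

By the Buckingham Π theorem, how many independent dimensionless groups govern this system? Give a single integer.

6

Write exponents as rows L,I / cols i,D,ℓ,X1,X2,X3,X4,X5:
  L: [ 0  1  1  0  2  2  0 -3]
  I: [ 1  0  0  2  0  3 -1  2]
Echelon form has 2 nonzero rows (pivots: i,D)
8 vars − rank 2 = 6 Π groups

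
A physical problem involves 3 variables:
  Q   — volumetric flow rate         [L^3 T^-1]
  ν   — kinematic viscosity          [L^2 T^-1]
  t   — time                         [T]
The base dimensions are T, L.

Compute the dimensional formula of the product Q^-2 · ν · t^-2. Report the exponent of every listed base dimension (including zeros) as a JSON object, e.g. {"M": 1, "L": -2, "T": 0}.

{"T": -1, "L": -4}

Exponent matrix [T,L] × [Q,ν,t]:
  T: [-1 -1  1]
  L: [ 3  2  0]
  [T]: (-2)·-1+(1)·-1+(-2)·1 = -1
  [L]: (-2)·3+(1)·2+(-2)·0 = -4
⇒ T^-1 L^-4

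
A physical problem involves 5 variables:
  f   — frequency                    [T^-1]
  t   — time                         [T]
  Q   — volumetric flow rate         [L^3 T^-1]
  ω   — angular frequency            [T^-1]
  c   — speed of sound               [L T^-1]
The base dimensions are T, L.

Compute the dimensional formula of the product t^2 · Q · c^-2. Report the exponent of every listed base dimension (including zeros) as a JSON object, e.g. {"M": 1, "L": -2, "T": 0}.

Dimensional matrix (T×L by f×t×Q×ω×c):
  T: [-1  1 -1 -1 -1]
  L: [ 0  0  3  0  1]
  [T]: (2)·1+(1)·-1+(-2)·-1 = 3
  [L]: (2)·0+(1)·3+(-2)·1 = 1
⇒ T^3 L

{"T": 3, "L": 1}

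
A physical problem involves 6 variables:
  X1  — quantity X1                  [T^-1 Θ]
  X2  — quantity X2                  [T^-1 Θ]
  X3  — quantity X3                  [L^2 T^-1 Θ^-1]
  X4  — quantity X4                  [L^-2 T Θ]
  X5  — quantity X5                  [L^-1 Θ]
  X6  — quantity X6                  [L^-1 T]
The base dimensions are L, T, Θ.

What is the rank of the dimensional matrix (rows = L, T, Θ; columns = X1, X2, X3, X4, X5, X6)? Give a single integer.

2

Write exponents as rows L,T,Θ / cols X1,X2,X3,X4,X5,X6:
  L: [ 0  0  2 -2 -1 -1]
  T: [-1 -1 -1  1  0  1]
  Θ: [ 1  1 -1  1  1  0]
RREF → pivots at {X1,X3} ⇒ r = 2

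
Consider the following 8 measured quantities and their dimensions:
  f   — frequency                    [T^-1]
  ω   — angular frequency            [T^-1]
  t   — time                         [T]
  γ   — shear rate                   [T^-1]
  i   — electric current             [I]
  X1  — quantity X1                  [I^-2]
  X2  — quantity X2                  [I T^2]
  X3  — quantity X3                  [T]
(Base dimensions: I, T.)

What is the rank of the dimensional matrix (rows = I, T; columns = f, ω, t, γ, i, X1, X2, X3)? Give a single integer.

Dimensional matrix (I×T by f×ω×t×γ×i×X1×X2×X3):
  I: [ 0  0  0  0  1 -2  1  0]
  T: [-1 -1  1 -1  0  0  2  1]
RREF → pivots at {f,i} ⇒ r = 2

2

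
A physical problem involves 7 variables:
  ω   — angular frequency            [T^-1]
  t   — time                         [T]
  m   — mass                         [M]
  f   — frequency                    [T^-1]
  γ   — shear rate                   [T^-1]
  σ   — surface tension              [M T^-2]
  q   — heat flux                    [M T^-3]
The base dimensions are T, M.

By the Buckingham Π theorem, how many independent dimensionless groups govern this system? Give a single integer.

5

Dimensional matrix (T×M by ω×t×m×f×γ×σ×q):
  T: [-1  1  0 -1 -1 -2 -3]
  M: [ 0  0  1  0  0  1  1]
RREF → pivots at {ω,m} ⇒ r = 2
n=7, r=2 ⇒ 5 dimensionless groups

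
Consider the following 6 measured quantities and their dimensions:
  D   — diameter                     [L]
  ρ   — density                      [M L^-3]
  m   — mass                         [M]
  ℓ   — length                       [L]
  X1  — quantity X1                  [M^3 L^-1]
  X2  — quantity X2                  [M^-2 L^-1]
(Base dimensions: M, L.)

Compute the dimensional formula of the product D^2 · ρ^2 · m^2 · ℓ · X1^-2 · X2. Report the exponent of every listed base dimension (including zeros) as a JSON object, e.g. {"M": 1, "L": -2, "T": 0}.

Write exponents as rows M,L / cols D,ρ,m,ℓ,X1,X2:
  M: [ 0  1  1  0  3 -2]
  L: [ 1 -3  0  1 -1 -1]
  [M]: (2)·0+(2)·1+(2)·1+(1)·0+(-2)·3+(1)·-2 = -4
  [L]: (2)·1+(2)·-3+(2)·0+(1)·1+(-2)·-1+(1)·-1 = -2
⇒ M^-4 L^-2

{"M": -4, "L": -2}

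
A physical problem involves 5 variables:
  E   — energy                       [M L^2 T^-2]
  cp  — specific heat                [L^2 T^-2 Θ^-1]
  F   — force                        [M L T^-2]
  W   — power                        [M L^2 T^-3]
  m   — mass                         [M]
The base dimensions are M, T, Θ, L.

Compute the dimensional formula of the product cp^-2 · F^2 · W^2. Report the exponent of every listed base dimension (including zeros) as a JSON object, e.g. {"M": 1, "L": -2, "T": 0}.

{"M": 4, "T": -6, "Θ": 2, "L": 2}

Dimensional matrix (M×T×Θ×L by E×cp×F×W×m):
  M: [ 1  0  1  1  1]
  T: [-2 -2 -2 -3  0]
  Θ: [ 0 -1  0  0  0]
  L: [ 2  2  1  2  0]
  [M]: (-2)·0+(2)·1+(2)·1 = 4
  [T]: (-2)·-2+(2)·-2+(2)·-3 = -6
  [Θ]: (-2)·-1+(2)·0+(2)·0 = 2
  [L]: (-2)·2+(2)·1+(2)·2 = 2
⇒ M^4 T^-6 Θ^2 L^2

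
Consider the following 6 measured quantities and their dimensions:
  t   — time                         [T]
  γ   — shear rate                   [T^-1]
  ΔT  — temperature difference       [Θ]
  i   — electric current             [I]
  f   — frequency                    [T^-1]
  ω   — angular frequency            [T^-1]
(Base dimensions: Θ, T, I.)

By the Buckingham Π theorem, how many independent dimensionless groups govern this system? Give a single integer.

Write exponents as rows Θ,T,I / cols t,γ,ΔT,i,f,ω:
  Θ: [ 0  0  1  0  0  0]
  T: [ 1 -1  0  0 -1 -1]
  I: [ 0  0  0  1  0  0]
RREF → pivots at {t,ΔT,i} ⇒ r = 3
Π count = n − r = 6 − 3 = 3

3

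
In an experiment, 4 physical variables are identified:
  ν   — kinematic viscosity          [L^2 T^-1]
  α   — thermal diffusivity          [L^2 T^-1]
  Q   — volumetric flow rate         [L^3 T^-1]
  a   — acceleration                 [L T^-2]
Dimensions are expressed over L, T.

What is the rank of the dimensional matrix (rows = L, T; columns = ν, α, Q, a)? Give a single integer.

Write exponents as rows L,T / cols ν,α,Q,a:
  L: [ 2  2  3  1]
  T: [-1 -1 -1 -2]
RREF → pivots at {ν,Q} ⇒ r = 2

2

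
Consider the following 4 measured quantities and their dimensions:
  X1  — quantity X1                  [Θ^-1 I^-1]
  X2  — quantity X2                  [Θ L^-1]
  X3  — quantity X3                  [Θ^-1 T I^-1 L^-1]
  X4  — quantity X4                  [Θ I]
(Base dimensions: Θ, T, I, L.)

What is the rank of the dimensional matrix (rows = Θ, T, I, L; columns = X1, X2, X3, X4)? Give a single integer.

Exponent matrix [Θ,T,I,L] × [X1,X2,X3,X4]:
  Θ: [-1  1 -1  1]
  T: [ 0  0  1  0]
  I: [-1  0 -1  1]
  L: [ 0 -1 -1  0]
Echelon form has 3 nonzero rows (pivots: X1,X2,X3)

3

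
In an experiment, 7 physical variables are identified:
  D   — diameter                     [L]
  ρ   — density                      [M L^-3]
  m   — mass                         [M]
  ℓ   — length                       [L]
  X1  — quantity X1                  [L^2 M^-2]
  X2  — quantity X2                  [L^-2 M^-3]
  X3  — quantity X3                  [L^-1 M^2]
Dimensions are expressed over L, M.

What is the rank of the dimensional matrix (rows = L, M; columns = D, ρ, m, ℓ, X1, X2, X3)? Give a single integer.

2

Exponent matrix [L,M] × [D,ρ,m,ℓ,X1,X2,X3]:
  L: [ 1 -3  0  1  2 -2 -1]
  M: [ 0  1  1  0 -2 -3  2]
RREF → pivots at {D,ρ} ⇒ r = 2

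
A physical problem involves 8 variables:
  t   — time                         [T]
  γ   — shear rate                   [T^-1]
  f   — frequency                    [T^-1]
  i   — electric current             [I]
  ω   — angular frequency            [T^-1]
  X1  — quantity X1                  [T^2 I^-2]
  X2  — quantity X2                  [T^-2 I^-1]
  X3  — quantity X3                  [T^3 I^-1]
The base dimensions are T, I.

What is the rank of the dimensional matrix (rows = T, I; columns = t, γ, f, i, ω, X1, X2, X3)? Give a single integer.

2

Write exponents as rows T,I / cols t,γ,f,i,ω,X1,X2,X3:
  T: [ 1 -1 -1  0 -1  2 -2  3]
  I: [ 0  0  0  1  0 -2 -1 -1]
RREF → pivots at {t,i} ⇒ r = 2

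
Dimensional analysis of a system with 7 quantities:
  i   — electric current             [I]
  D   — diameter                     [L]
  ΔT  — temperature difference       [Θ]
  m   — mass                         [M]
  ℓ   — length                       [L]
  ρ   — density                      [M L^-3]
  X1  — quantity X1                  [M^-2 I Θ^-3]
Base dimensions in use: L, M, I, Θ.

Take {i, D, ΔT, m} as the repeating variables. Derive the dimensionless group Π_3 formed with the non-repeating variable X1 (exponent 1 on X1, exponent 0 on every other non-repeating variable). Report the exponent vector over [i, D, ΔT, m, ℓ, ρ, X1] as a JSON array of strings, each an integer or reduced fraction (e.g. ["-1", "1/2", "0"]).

["-1", "0", "3", "2", "0", "0", "1"]

Dimensional matrix (L×M×I×Θ by i×D×ΔT×m×ℓ×ρ×X1):
  L: [ 0  1  0  0  1 -3  0]
  M: [ 0  0  0  1  0  1 -2]
  I: [ 1  0  0  0  0  0  1]
  Θ: [ 0  0  1  0  0  0 -3]
Row reduction gives pivot columns i,D,ΔT,m; rank = 4
Pivot set = {i,D,ΔT,m}, free = {ℓ,ρ,X1}
RREF:
  r0: [   1    0    0    0    0    0    1]
  r1: [   0    1    0    0    1   -3    0]
  r2: [   0    0    1    0    0    0   -3]
  r3: [   0    0    0    1    0    1   -2]
Fix exponent of X1 at 1, ℓ at 0, ρ at 0; solve each RREF row for its pivot's exponent:
  r0: exp(i) + (1)·1 = 0 ⇒ exp(i) = -1
  r1: exp(D) + (0)·1 = 0 ⇒ exp(D) = 0
  r2: exp(ΔT) + (-3)·1 = 0 ⇒ exp(ΔT) = 3
  r3: exp(m) + (-2)·1 = 0 ⇒ exp(m) = 2
Π_3 = i^-1 · ΔT^3 · m^2 · X1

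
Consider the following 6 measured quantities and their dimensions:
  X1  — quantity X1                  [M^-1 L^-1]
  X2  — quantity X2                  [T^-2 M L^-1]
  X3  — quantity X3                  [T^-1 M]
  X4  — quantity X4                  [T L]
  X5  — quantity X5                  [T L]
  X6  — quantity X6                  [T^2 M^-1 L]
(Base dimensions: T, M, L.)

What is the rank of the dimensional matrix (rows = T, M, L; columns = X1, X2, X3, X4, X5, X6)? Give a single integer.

2

Write exponents as rows T,M,L / cols X1,X2,X3,X4,X5,X6:
  T: [ 0 -2 -1  1  1  2]
  M: [-1  1  1  0  0 -1]
  L: [-1 -1  0  1  1  1]
Echelon form has 2 nonzero rows (pivots: X1,X2)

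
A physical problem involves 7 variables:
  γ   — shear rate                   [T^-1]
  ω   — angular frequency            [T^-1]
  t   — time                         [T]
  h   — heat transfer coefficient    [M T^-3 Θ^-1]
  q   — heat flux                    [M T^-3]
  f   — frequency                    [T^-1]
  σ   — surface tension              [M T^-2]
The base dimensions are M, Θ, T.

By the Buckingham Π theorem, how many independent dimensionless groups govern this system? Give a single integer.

4

Write exponents as rows M,Θ,T / cols γ,ω,t,h,q,f,σ:
  M: [ 0  0  0  1  1  0  1]
  Θ: [ 0  0  0 -1  0  0  0]
  T: [-1 -1  1 -3 -3 -1 -2]
Echelon form has 3 nonzero rows (pivots: γ,h,q)
7 vars − rank 3 = 4 Π groups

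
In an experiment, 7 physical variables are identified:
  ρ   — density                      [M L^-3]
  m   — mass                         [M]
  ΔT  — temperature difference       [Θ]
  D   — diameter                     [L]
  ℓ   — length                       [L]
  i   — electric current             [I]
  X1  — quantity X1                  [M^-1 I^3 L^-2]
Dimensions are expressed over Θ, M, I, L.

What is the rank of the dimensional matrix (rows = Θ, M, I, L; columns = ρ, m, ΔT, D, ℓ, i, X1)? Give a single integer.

4

Write exponents as rows Θ,M,I,L / cols ρ,m,ΔT,D,ℓ,i,X1:
  Θ: [ 0  0  1  0  0  0  0]
  M: [ 1  1  0  0  0  0 -1]
  I: [ 0  0  0  0  0  1  3]
  L: [-3  0  0  1  1  0 -2]
Row reduction gives pivot columns ρ,m,ΔT,i; rank = 4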